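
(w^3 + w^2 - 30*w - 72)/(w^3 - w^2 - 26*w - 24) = (w + 3)/(w + 1)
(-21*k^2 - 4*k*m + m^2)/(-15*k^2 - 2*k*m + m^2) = (7*k - m)/(5*k - m)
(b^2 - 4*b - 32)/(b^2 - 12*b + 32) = (b + 4)/(b - 4)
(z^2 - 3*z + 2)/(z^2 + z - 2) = (z - 2)/(z + 2)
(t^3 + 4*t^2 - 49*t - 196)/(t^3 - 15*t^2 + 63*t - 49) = (t^2 + 11*t + 28)/(t^2 - 8*t + 7)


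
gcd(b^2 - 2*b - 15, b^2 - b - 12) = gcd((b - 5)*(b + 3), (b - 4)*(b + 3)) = b + 3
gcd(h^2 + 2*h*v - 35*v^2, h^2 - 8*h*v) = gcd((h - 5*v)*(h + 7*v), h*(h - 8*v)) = 1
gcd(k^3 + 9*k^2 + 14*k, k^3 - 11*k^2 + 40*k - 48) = 1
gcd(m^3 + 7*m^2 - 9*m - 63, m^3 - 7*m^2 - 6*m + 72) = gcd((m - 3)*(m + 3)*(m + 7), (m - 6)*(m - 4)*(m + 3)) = m + 3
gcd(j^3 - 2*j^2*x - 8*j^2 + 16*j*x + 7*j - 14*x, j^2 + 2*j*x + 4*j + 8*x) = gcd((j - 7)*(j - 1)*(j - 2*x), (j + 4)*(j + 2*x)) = 1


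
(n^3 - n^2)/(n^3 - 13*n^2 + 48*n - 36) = n^2/(n^2 - 12*n + 36)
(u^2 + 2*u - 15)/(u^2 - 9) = (u + 5)/(u + 3)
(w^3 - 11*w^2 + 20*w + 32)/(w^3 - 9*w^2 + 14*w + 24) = (w - 8)/(w - 6)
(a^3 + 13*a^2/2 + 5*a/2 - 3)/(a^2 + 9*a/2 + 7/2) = (2*a^2 + 11*a - 6)/(2*a + 7)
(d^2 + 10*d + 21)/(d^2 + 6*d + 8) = (d^2 + 10*d + 21)/(d^2 + 6*d + 8)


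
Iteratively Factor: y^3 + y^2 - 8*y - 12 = (y + 2)*(y^2 - y - 6) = (y - 3)*(y + 2)*(y + 2)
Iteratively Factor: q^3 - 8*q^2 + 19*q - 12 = (q - 3)*(q^2 - 5*q + 4) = (q - 4)*(q - 3)*(q - 1)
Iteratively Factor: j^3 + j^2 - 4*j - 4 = (j + 2)*(j^2 - j - 2) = (j + 1)*(j + 2)*(j - 2)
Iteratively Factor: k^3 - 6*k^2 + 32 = (k - 4)*(k^2 - 2*k - 8) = (k - 4)*(k + 2)*(k - 4)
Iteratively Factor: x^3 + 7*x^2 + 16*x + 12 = (x + 2)*(x^2 + 5*x + 6) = (x + 2)*(x + 3)*(x + 2)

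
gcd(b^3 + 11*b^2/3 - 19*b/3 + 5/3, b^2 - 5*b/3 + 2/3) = b - 1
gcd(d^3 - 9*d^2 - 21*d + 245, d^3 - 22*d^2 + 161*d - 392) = d^2 - 14*d + 49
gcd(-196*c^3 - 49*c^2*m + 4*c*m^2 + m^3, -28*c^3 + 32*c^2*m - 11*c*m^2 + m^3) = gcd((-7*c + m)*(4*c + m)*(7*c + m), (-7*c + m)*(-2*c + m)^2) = 7*c - m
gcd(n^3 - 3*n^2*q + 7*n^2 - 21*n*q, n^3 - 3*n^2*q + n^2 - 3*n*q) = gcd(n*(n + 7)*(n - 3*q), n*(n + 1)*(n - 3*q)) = -n^2 + 3*n*q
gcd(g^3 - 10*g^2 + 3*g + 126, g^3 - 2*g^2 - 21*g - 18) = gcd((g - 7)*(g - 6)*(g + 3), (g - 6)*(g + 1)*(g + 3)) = g^2 - 3*g - 18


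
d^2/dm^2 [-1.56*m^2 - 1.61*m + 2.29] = -3.12000000000000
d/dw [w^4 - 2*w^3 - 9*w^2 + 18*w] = 4*w^3 - 6*w^2 - 18*w + 18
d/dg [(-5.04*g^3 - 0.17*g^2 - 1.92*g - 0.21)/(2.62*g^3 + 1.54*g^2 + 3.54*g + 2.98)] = (-7.3162*g^4 - 25.6224*g^3 - 41.052*g^2 - 0.366400000000001*g - 4.9782)/(6.8644*g^6 + 8.0696*g^5 + 20.9212*g^4 + 26.5184*g^3 + 21.71*g^2 + 21.0984*g + 8.8804)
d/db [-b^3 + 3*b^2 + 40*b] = -3*b^2 + 6*b + 40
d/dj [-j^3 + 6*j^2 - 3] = 3*j*(4 - j)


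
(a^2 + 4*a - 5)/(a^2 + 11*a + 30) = (a - 1)/(a + 6)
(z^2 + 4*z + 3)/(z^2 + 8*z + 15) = (z + 1)/(z + 5)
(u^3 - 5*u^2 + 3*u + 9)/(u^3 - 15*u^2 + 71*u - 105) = (u^2 - 2*u - 3)/(u^2 - 12*u + 35)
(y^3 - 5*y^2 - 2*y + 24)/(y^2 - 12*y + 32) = (y^2 - y - 6)/(y - 8)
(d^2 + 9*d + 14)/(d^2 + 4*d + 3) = (d^2 + 9*d + 14)/(d^2 + 4*d + 3)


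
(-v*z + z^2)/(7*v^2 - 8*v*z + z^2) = z/(-7*v + z)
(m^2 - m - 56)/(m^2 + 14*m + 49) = (m - 8)/(m + 7)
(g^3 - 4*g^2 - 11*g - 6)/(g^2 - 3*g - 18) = (g^2 + 2*g + 1)/(g + 3)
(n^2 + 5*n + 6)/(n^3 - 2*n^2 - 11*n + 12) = (n + 2)/(n^2 - 5*n + 4)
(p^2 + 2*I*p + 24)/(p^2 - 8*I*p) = (p^2 + 2*I*p + 24)/(p*(p - 8*I))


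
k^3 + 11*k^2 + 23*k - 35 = (k - 1)*(k + 5)*(k + 7)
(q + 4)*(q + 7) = q^2 + 11*q + 28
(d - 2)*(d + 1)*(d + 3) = d^3 + 2*d^2 - 5*d - 6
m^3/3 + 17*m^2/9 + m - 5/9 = (m/3 + 1/3)*(m - 1/3)*(m + 5)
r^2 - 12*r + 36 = (r - 6)^2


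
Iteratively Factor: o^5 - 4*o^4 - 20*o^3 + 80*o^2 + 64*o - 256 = (o - 2)*(o^4 - 2*o^3 - 24*o^2 + 32*o + 128) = (o - 4)*(o - 2)*(o^3 + 2*o^2 - 16*o - 32) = (o - 4)*(o - 2)*(o + 2)*(o^2 - 16) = (o - 4)^2*(o - 2)*(o + 2)*(o + 4)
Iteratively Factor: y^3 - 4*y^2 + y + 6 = (y - 2)*(y^2 - 2*y - 3) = (y - 2)*(y + 1)*(y - 3)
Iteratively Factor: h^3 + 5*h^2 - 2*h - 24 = (h - 2)*(h^2 + 7*h + 12) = (h - 2)*(h + 4)*(h + 3)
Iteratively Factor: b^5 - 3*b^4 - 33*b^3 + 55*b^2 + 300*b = (b + 3)*(b^4 - 6*b^3 - 15*b^2 + 100*b) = (b + 3)*(b + 4)*(b^3 - 10*b^2 + 25*b) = (b - 5)*(b + 3)*(b + 4)*(b^2 - 5*b) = b*(b - 5)*(b + 3)*(b + 4)*(b - 5)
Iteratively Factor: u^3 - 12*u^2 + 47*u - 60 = (u - 3)*(u^2 - 9*u + 20) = (u - 4)*(u - 3)*(u - 5)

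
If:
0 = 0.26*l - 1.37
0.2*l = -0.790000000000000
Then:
No Solution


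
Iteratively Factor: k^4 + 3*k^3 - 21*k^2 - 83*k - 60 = (k + 4)*(k^3 - k^2 - 17*k - 15) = (k + 3)*(k + 4)*(k^2 - 4*k - 5) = (k - 5)*(k + 3)*(k + 4)*(k + 1)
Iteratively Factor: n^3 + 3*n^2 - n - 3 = (n + 3)*(n^2 - 1) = (n - 1)*(n + 3)*(n + 1)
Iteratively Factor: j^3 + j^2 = (j)*(j^2 + j) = j^2*(j + 1)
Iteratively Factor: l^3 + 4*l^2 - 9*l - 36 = (l + 4)*(l^2 - 9) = (l - 3)*(l + 4)*(l + 3)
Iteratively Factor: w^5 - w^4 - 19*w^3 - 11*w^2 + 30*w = (w - 1)*(w^4 - 19*w^2 - 30*w) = (w - 1)*(w + 2)*(w^3 - 2*w^2 - 15*w) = w*(w - 1)*(w + 2)*(w^2 - 2*w - 15) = w*(w - 1)*(w + 2)*(w + 3)*(w - 5)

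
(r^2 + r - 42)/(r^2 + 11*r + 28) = (r - 6)/(r + 4)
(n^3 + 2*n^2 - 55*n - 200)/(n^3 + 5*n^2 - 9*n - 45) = (n^2 - 3*n - 40)/(n^2 - 9)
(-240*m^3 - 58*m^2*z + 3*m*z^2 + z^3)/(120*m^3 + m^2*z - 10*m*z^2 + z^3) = (30*m^2 + 11*m*z + z^2)/(-15*m^2 - 2*m*z + z^2)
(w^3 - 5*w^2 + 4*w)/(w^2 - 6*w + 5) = w*(w - 4)/(w - 5)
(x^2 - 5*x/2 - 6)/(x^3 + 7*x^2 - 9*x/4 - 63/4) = 2*(x - 4)/(2*x^2 + 11*x - 21)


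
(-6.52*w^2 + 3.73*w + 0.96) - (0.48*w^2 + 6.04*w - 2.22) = -7.0*w^2 - 2.31*w + 3.18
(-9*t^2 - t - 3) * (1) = -9*t^2 - t - 3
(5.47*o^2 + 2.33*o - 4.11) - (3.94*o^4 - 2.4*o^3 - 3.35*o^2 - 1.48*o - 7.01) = -3.94*o^4 + 2.4*o^3 + 8.82*o^2 + 3.81*o + 2.9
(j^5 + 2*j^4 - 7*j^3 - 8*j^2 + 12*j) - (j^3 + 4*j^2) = j^5 + 2*j^4 - 8*j^3 - 12*j^2 + 12*j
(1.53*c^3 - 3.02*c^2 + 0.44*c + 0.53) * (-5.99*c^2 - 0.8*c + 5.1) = -9.1647*c^5 + 16.8658*c^4 + 7.5834*c^3 - 18.9287*c^2 + 1.82*c + 2.703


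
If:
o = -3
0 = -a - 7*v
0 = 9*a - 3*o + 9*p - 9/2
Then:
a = -7*v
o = -3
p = 7*v - 1/2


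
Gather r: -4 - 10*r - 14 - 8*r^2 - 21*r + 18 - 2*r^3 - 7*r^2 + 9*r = -2*r^3 - 15*r^2 - 22*r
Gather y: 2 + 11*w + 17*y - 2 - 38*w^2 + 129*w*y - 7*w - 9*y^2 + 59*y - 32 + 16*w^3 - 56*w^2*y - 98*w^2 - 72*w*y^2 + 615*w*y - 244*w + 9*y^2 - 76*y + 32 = 16*w^3 - 136*w^2 - 72*w*y^2 - 240*w + y*(-56*w^2 + 744*w)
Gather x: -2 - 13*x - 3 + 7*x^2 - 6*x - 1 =7*x^2 - 19*x - 6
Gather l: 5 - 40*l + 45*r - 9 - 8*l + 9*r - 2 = -48*l + 54*r - 6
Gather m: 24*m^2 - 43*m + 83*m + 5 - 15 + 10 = 24*m^2 + 40*m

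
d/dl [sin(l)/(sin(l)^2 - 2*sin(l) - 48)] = (cos(l)^2 - 49)*cos(l)/((sin(l) - 8)^2*(sin(l) + 6)^2)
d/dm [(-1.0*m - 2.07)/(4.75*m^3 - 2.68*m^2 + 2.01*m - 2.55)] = (9.5*m^3 + 26.8175*m^2 - 11.0952*m + 6.7107)/(22.5625*m^6 - 25.46*m^5 + 26.2774*m^4 - 34.9986*m^3 + 17.7081*m^2 - 10.251*m + 6.5025)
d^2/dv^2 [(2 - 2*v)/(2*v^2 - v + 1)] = 4*(-(v - 1)*(4*v - 1)^2 + 3*(2*v - 1)*(2*v^2 - v + 1))/(2*v^2 - v + 1)^3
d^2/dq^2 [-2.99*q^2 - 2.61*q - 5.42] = -5.98000000000000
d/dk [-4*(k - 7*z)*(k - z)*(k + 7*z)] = -12*k^2 + 8*k*z + 196*z^2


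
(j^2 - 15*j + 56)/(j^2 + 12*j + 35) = (j^2 - 15*j + 56)/(j^2 + 12*j + 35)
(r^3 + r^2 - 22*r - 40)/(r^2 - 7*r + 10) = (r^2 + 6*r + 8)/(r - 2)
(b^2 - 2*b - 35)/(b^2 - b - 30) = (b - 7)/(b - 6)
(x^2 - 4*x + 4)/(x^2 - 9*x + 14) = (x - 2)/(x - 7)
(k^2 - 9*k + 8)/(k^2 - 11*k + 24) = (k - 1)/(k - 3)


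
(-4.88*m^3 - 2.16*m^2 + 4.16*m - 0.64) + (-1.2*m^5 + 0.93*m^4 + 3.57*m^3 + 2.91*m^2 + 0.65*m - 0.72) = -1.2*m^5 + 0.93*m^4 - 1.31*m^3 + 0.75*m^2 + 4.81*m - 1.36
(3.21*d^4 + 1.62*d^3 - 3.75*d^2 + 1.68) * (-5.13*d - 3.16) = -16.4673*d^5 - 18.4542*d^4 + 14.1183*d^3 + 11.85*d^2 - 8.6184*d - 5.3088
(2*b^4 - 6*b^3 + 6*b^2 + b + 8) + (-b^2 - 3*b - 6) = 2*b^4 - 6*b^3 + 5*b^2 - 2*b + 2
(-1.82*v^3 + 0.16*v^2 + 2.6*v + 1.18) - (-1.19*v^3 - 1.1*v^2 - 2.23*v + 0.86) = -0.63*v^3 + 1.26*v^2 + 4.83*v + 0.32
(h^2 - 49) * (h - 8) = h^3 - 8*h^2 - 49*h + 392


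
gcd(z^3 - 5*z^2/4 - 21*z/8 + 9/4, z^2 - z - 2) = z - 2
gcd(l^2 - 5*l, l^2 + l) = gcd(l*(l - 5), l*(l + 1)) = l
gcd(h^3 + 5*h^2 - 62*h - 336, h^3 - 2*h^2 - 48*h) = h^2 - 2*h - 48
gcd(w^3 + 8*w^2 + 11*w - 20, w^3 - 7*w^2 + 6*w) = w - 1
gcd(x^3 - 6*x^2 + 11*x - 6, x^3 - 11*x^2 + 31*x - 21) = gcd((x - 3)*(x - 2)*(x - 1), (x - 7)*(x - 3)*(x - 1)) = x^2 - 4*x + 3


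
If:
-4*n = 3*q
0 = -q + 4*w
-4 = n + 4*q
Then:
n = 12/13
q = -16/13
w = -4/13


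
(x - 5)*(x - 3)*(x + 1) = x^3 - 7*x^2 + 7*x + 15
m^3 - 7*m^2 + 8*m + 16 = (m - 4)^2*(m + 1)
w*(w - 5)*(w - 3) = w^3 - 8*w^2 + 15*w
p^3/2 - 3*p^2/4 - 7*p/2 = p*(p/2 + 1)*(p - 7/2)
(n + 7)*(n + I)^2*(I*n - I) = I*n^4 - 2*n^3 + 6*I*n^3 - 12*n^2 - 8*I*n^2 + 14*n - 6*I*n + 7*I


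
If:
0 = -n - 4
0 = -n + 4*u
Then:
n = -4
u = -1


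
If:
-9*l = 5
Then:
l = -5/9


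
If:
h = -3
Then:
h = -3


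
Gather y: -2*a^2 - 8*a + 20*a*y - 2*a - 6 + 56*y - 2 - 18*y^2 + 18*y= -2*a^2 - 10*a - 18*y^2 + y*(20*a + 74) - 8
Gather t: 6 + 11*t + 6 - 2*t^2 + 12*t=-2*t^2 + 23*t + 12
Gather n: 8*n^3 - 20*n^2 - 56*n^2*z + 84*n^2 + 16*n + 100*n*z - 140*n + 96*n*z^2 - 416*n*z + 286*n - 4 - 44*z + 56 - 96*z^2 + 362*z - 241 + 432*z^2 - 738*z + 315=8*n^3 + n^2*(64 - 56*z) + n*(96*z^2 - 316*z + 162) + 336*z^2 - 420*z + 126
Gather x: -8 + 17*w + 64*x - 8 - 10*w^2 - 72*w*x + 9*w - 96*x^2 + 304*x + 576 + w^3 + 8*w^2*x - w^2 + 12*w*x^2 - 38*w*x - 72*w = w^3 - 11*w^2 - 46*w + x^2*(12*w - 96) + x*(8*w^2 - 110*w + 368) + 560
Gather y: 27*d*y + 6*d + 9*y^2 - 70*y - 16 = 6*d + 9*y^2 + y*(27*d - 70) - 16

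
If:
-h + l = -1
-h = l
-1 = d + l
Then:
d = -1/2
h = 1/2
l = -1/2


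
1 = 1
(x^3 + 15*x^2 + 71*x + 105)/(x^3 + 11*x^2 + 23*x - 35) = (x + 3)/(x - 1)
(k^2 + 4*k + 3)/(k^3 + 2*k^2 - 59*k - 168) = (k + 1)/(k^2 - k - 56)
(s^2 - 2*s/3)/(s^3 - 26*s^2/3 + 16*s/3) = 1/(s - 8)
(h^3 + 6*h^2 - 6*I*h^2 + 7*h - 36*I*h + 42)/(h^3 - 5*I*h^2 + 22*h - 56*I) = (h^2 + h*(6 + I) + 6*I)/(h^2 + 2*I*h + 8)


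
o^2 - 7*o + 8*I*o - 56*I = (o - 7)*(o + 8*I)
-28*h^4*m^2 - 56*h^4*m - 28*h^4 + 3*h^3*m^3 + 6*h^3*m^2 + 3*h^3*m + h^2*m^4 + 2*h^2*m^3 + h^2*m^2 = (-4*h + m)*(7*h + m)*(h*m + h)^2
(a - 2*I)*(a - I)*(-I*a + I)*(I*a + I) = a^4 - 3*I*a^3 - 3*a^2 + 3*I*a + 2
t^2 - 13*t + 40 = (t - 8)*(t - 5)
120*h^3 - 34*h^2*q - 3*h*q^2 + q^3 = (-5*h + q)*(-4*h + q)*(6*h + q)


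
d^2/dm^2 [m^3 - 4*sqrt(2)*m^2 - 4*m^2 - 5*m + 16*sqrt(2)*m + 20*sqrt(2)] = 6*m - 8*sqrt(2) - 8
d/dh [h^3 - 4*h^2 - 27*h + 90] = 3*h^2 - 8*h - 27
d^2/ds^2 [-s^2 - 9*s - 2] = -2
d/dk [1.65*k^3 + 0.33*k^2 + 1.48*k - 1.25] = 4.95*k^2 + 0.66*k + 1.48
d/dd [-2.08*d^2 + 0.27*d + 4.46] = 0.27 - 4.16*d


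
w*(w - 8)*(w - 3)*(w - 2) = w^4 - 13*w^3 + 46*w^2 - 48*w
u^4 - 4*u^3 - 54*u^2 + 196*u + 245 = (u - 7)*(u - 5)*(u + 1)*(u + 7)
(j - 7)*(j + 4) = j^2 - 3*j - 28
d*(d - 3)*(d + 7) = d^3 + 4*d^2 - 21*d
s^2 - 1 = (s - 1)*(s + 1)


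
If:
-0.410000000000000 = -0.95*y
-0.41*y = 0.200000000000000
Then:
No Solution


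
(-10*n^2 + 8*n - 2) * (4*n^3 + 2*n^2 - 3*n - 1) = -40*n^5 + 12*n^4 + 38*n^3 - 18*n^2 - 2*n + 2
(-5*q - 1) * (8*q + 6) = -40*q^2 - 38*q - 6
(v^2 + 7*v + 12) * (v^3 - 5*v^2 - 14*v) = v^5 + 2*v^4 - 37*v^3 - 158*v^2 - 168*v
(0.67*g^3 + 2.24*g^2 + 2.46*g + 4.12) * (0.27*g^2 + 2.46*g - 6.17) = 0.1809*g^5 + 2.253*g^4 + 2.0407*g^3 - 6.6568*g^2 - 5.043*g - 25.4204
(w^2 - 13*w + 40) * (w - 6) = w^3 - 19*w^2 + 118*w - 240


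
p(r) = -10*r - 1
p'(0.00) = -10.00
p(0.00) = -1.00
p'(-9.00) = -10.00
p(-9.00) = 89.00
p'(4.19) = -10.00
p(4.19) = -42.90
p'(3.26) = -10.00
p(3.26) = -33.60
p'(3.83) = -10.00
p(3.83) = -39.30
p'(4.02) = -10.00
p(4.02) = -41.20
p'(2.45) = -10.00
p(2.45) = -25.50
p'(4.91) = -10.00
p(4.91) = -50.10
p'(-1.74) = -10.00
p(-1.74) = 16.40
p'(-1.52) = -10.00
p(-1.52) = 14.20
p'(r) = -10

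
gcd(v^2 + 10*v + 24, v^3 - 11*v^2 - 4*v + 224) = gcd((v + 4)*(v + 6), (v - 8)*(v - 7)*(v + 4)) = v + 4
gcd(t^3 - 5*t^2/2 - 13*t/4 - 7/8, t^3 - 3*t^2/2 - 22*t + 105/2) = t - 7/2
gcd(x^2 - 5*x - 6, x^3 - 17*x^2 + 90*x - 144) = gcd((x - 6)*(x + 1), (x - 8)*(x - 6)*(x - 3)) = x - 6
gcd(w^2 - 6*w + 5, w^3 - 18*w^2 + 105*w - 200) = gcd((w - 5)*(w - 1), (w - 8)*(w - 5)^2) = w - 5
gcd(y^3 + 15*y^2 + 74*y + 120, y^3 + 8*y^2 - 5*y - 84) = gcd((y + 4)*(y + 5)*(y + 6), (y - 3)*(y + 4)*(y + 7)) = y + 4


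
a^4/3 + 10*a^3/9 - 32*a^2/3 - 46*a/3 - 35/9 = (a/3 + 1/3)*(a - 5)*(a + 1/3)*(a + 7)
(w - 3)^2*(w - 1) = w^3 - 7*w^2 + 15*w - 9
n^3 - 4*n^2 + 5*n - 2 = (n - 2)*(n - 1)^2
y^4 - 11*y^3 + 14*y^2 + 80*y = y*(y - 8)*(y - 5)*(y + 2)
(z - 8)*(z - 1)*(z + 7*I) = z^3 - 9*z^2 + 7*I*z^2 + 8*z - 63*I*z + 56*I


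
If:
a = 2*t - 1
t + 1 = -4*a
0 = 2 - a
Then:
No Solution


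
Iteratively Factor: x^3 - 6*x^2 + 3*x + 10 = (x - 2)*(x^2 - 4*x - 5) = (x - 2)*(x + 1)*(x - 5)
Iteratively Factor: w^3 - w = (w + 1)*(w^2 - w) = w*(w + 1)*(w - 1)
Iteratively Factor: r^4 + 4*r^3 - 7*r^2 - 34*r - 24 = (r - 3)*(r^3 + 7*r^2 + 14*r + 8) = (r - 3)*(r + 1)*(r^2 + 6*r + 8) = (r - 3)*(r + 1)*(r + 4)*(r + 2)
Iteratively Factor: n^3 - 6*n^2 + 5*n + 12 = (n + 1)*(n^2 - 7*n + 12) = (n - 3)*(n + 1)*(n - 4)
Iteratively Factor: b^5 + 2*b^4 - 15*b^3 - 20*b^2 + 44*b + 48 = (b - 2)*(b^4 + 4*b^3 - 7*b^2 - 34*b - 24) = (b - 2)*(b + 1)*(b^3 + 3*b^2 - 10*b - 24) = (b - 2)*(b + 1)*(b + 2)*(b^2 + b - 12) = (b - 3)*(b - 2)*(b + 1)*(b + 2)*(b + 4)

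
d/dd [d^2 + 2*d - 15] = 2*d + 2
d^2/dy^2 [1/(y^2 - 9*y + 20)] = 2*(-y^2 + 9*y + (2*y - 9)^2 - 20)/(y^2 - 9*y + 20)^3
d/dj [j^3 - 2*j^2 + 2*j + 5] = 3*j^2 - 4*j + 2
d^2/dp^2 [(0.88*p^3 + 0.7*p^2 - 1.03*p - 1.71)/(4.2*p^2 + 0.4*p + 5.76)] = (-2.8421709430404e-14*p^5 + 4.26325641456066e-14*p^4 - 80.98672*p^3 - 270.42768*p^2 + 307.447488*p + 133.38432)/(74.088*p^6 + 21.168*p^5 + 306.8352*p^4 + 58.1248*p^3 + 420.80256*p^2 + 39.81312*p + 191.102976)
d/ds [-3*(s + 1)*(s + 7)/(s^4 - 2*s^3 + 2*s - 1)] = 6*(s + 11)/(s^4 - 4*s^3 + 6*s^2 - 4*s + 1)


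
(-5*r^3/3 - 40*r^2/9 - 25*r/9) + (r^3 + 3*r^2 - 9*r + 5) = -2*r^3/3 - 13*r^2/9 - 106*r/9 + 5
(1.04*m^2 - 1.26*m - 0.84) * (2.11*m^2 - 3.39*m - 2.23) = 2.1944*m^4 - 6.1842*m^3 + 0.1798*m^2 + 5.6574*m + 1.8732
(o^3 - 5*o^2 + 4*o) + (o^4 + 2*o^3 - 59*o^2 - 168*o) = o^4 + 3*o^3 - 64*o^2 - 164*o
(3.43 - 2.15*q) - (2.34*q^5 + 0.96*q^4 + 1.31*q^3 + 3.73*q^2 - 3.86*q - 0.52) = -2.34*q^5 - 0.96*q^4 - 1.31*q^3 - 3.73*q^2 + 1.71*q + 3.95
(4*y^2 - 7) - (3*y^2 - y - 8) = y^2 + y + 1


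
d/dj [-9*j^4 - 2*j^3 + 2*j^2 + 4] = 2*j*(-18*j^2 - 3*j + 2)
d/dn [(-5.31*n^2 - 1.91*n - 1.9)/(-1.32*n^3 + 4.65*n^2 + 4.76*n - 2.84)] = (-7.0092*n^4 - 5.0424*n^3 - 23.9181*n^2 + 47.8308*n + 14.4684)/(1.7424*n^6 - 12.276*n^5 + 9.0561*n^4 + 51.7656*n^3 - 3.7544*n^2 - 27.0368*n + 8.0656)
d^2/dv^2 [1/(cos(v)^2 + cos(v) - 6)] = (-4*sin(v)^4 + 27*sin(v)^2 - 9*cos(v)/4 - 3*cos(3*v)/4 - 9)/((cos(v) - 2)^3*(cos(v) + 3)^3)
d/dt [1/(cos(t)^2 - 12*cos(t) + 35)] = 2*(cos(t) - 6)*sin(t)/(cos(t)^2 - 12*cos(t) + 35)^2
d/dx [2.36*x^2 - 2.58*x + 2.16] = 4.72*x - 2.58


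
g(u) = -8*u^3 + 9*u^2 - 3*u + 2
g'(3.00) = -165.00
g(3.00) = -142.00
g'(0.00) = -3.00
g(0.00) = 2.00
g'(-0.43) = -15.18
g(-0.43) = 5.59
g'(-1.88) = -121.67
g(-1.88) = 92.61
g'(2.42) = -99.99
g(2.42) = -65.93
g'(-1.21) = -59.92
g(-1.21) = 32.98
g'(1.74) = -44.34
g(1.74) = -18.12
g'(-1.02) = -46.33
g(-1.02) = 22.91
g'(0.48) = 0.11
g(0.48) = 1.75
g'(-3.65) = -388.44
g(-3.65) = 521.87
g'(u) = -24*u^2 + 18*u - 3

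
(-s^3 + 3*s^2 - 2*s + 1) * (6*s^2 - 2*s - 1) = -6*s^5 + 20*s^4 - 17*s^3 + 7*s^2 - 1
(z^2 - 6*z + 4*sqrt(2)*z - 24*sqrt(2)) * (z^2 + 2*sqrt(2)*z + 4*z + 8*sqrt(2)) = z^4 - 2*z^3 + 6*sqrt(2)*z^3 - 12*sqrt(2)*z^2 - 8*z^2 - 144*sqrt(2)*z - 32*z - 384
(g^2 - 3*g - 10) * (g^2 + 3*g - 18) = g^4 - 37*g^2 + 24*g + 180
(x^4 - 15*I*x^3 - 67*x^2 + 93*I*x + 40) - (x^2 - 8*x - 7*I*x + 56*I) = x^4 - 15*I*x^3 - 68*x^2 + 8*x + 100*I*x + 40 - 56*I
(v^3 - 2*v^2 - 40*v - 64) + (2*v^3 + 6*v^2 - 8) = 3*v^3 + 4*v^2 - 40*v - 72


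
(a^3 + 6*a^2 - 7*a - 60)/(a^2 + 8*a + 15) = (a^2 + a - 12)/(a + 3)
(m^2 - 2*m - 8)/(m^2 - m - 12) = (m + 2)/(m + 3)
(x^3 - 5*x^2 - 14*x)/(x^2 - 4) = x*(x - 7)/(x - 2)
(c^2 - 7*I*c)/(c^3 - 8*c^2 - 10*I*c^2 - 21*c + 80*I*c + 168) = c/(c^2 - c*(8 + 3*I) + 24*I)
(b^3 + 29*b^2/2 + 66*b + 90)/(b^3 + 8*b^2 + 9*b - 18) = (b^2 + 17*b/2 + 15)/(b^2 + 2*b - 3)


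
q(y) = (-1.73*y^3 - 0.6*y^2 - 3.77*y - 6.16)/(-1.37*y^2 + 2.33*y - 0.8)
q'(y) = (2.74*y - 2.33)*(-1.73*y^3 - 0.6*y^2 - 3.77*y - 6.16)/(-1.37*y^2 + 2.33*y - 0.8)^2 + (-5.19*y^2 - 1.2*y - 3.77)/(-1.37*y^2 + 2.33*y - 0.8)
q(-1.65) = -0.74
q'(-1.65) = 1.30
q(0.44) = 201.90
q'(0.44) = 5803.24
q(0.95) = -66.45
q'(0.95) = -156.62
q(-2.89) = -2.19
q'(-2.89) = 1.12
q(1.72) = 27.47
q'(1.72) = -52.36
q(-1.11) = 0.07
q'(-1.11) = 1.81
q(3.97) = 10.56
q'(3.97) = 0.00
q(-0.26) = 3.46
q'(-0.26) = 9.57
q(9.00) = 14.87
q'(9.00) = 1.13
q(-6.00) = -5.75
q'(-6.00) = 1.18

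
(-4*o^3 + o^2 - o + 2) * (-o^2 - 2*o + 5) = 4*o^5 + 7*o^4 - 21*o^3 + 5*o^2 - 9*o + 10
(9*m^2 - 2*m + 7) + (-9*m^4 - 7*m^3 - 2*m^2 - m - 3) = -9*m^4 - 7*m^3 + 7*m^2 - 3*m + 4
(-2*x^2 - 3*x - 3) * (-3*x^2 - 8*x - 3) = 6*x^4 + 25*x^3 + 39*x^2 + 33*x + 9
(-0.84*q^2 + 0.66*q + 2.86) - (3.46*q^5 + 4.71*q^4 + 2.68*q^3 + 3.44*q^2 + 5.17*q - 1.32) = -3.46*q^5 - 4.71*q^4 - 2.68*q^3 - 4.28*q^2 - 4.51*q + 4.18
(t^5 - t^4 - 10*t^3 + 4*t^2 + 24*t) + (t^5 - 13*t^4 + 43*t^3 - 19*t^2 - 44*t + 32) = 2*t^5 - 14*t^4 + 33*t^3 - 15*t^2 - 20*t + 32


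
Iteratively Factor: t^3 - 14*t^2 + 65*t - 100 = (t - 5)*(t^2 - 9*t + 20) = (t - 5)^2*(t - 4)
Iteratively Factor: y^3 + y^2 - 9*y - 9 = (y + 3)*(y^2 - 2*y - 3) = (y - 3)*(y + 3)*(y + 1)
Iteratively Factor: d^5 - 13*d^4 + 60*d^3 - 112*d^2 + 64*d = (d - 4)*(d^4 - 9*d^3 + 24*d^2 - 16*d) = (d - 4)^2*(d^3 - 5*d^2 + 4*d) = (d - 4)^3*(d^2 - d) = (d - 4)^3*(d - 1)*(d)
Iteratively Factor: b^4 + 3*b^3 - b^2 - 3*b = (b + 1)*(b^3 + 2*b^2 - 3*b) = b*(b + 1)*(b^2 + 2*b - 3) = b*(b + 1)*(b + 3)*(b - 1)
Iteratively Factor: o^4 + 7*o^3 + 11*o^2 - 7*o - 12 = (o + 3)*(o^3 + 4*o^2 - o - 4) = (o - 1)*(o + 3)*(o^2 + 5*o + 4) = (o - 1)*(o + 3)*(o + 4)*(o + 1)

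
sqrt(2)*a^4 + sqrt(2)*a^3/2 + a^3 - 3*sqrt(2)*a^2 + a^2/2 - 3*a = a*(a - 3/2)*(a + 2)*(sqrt(2)*a + 1)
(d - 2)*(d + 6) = d^2 + 4*d - 12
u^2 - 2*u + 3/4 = (u - 3/2)*(u - 1/2)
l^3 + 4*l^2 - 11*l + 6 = (l - 1)^2*(l + 6)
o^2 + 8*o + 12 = (o + 2)*(o + 6)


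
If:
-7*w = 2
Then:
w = -2/7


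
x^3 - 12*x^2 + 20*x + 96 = (x - 8)*(x - 6)*(x + 2)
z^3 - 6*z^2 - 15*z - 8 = (z - 8)*(z + 1)^2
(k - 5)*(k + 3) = k^2 - 2*k - 15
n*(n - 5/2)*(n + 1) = n^3 - 3*n^2/2 - 5*n/2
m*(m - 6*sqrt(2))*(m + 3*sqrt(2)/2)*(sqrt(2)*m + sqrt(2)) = sqrt(2)*m^4 - 9*m^3 + sqrt(2)*m^3 - 18*sqrt(2)*m^2 - 9*m^2 - 18*sqrt(2)*m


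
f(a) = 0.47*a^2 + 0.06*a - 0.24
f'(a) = 0.94*a + 0.06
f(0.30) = -0.18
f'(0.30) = 0.34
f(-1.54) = 0.78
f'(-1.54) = -1.39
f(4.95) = 11.57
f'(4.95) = 4.71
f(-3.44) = 5.12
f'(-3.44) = -3.17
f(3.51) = 5.76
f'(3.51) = 3.36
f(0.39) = -0.15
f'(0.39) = 0.43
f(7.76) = 28.53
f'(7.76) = 7.35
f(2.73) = 3.43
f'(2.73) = 2.63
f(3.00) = 4.17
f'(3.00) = 2.88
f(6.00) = 17.04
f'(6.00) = 5.70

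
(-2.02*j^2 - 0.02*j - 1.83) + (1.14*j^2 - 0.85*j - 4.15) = -0.88*j^2 - 0.87*j - 5.98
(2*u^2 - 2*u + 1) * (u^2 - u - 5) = 2*u^4 - 4*u^3 - 7*u^2 + 9*u - 5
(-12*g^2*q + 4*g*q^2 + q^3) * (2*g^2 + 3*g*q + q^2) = -24*g^4*q - 28*g^3*q^2 + 2*g^2*q^3 + 7*g*q^4 + q^5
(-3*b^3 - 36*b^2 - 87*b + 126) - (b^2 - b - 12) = -3*b^3 - 37*b^2 - 86*b + 138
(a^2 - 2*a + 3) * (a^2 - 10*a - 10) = a^4 - 12*a^3 + 13*a^2 - 10*a - 30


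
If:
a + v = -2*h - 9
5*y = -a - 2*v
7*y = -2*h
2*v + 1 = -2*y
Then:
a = -35/22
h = -133/44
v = -15/11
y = 19/22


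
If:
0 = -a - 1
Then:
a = -1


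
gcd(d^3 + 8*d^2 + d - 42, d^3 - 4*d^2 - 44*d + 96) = d - 2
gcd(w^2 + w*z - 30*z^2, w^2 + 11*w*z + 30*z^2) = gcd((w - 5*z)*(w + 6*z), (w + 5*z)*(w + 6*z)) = w + 6*z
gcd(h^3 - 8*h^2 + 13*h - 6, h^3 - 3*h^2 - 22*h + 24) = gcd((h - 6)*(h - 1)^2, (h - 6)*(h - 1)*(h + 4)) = h^2 - 7*h + 6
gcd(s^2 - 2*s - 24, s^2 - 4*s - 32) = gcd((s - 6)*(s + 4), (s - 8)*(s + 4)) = s + 4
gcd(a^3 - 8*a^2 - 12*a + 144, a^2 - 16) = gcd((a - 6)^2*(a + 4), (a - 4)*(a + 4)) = a + 4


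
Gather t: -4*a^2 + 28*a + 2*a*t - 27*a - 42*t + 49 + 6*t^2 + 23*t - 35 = -4*a^2 + a + 6*t^2 + t*(2*a - 19) + 14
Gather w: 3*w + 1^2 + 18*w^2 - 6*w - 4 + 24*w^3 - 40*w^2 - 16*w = 24*w^3 - 22*w^2 - 19*w - 3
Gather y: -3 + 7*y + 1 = 7*y - 2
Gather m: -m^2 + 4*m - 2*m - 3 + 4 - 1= -m^2 + 2*m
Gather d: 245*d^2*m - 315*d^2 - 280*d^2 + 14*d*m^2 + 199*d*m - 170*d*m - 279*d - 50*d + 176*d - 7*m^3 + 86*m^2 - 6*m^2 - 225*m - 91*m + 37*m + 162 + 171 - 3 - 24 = d^2*(245*m - 595) + d*(14*m^2 + 29*m - 153) - 7*m^3 + 80*m^2 - 279*m + 306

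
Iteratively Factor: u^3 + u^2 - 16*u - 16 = (u + 4)*(u^2 - 3*u - 4) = (u + 1)*(u + 4)*(u - 4)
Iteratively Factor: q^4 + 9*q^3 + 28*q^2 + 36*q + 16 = (q + 2)*(q^3 + 7*q^2 + 14*q + 8) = (q + 2)^2*(q^2 + 5*q + 4) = (q + 1)*(q + 2)^2*(q + 4)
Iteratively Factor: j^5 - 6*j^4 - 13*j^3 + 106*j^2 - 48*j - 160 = (j - 2)*(j^4 - 4*j^3 - 21*j^2 + 64*j + 80) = (j - 4)*(j - 2)*(j^3 - 21*j - 20) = (j - 4)*(j - 2)*(j + 1)*(j^2 - j - 20) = (j - 4)*(j - 2)*(j + 1)*(j + 4)*(j - 5)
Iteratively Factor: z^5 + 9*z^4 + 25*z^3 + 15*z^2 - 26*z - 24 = (z + 2)*(z^4 + 7*z^3 + 11*z^2 - 7*z - 12) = (z + 2)*(z + 4)*(z^3 + 3*z^2 - z - 3) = (z + 2)*(z + 3)*(z + 4)*(z^2 - 1) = (z - 1)*(z + 2)*(z + 3)*(z + 4)*(z + 1)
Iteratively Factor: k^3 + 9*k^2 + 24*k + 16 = (k + 1)*(k^2 + 8*k + 16) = (k + 1)*(k + 4)*(k + 4)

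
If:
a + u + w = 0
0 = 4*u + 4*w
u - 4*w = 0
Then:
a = 0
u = 0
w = 0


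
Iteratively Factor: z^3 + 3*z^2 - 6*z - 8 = (z + 4)*(z^2 - z - 2) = (z + 1)*(z + 4)*(z - 2)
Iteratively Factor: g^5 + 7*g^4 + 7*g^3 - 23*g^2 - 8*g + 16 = (g + 4)*(g^4 + 3*g^3 - 5*g^2 - 3*g + 4) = (g + 4)^2*(g^3 - g^2 - g + 1) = (g - 1)*(g + 4)^2*(g^2 - 1) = (g - 1)^2*(g + 4)^2*(g + 1)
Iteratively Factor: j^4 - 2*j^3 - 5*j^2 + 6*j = (j - 3)*(j^3 + j^2 - 2*j) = (j - 3)*(j - 1)*(j^2 + 2*j) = j*(j - 3)*(j - 1)*(j + 2)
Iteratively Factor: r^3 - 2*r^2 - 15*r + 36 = (r - 3)*(r^2 + r - 12) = (r - 3)^2*(r + 4)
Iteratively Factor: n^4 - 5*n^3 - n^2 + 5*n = (n - 5)*(n^3 - n) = n*(n - 5)*(n^2 - 1) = n*(n - 5)*(n + 1)*(n - 1)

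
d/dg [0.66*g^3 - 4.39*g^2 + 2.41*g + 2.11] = 1.98*g^2 - 8.78*g + 2.41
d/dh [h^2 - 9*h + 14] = 2*h - 9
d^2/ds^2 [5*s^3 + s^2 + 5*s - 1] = 30*s + 2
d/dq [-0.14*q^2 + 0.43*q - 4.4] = 0.43 - 0.28*q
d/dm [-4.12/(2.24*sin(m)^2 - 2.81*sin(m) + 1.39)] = (18.4576*sin(m) - 11.5772)*cos(m)/(2.24*sin(m)^2 - 2.81*sin(m) + 1.39)^2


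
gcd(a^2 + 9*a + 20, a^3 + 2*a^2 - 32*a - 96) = a + 4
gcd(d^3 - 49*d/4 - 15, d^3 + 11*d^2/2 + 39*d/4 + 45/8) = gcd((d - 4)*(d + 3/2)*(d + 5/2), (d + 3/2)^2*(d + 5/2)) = d^2 + 4*d + 15/4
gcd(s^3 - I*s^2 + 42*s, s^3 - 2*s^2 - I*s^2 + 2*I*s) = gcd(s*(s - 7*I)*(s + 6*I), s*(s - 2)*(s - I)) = s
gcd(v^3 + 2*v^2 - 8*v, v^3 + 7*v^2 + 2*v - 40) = v^2 + 2*v - 8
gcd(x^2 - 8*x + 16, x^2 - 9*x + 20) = x - 4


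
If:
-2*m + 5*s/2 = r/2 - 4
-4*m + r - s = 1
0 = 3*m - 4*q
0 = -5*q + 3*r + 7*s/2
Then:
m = 67/170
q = 201/680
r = 549/340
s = -327/340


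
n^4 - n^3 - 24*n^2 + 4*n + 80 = (n - 5)*(n - 2)*(n + 2)*(n + 4)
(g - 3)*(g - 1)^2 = g^3 - 5*g^2 + 7*g - 3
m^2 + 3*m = m*(m + 3)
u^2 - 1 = (u - 1)*(u + 1)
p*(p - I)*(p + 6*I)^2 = p^4 + 11*I*p^3 - 24*p^2 + 36*I*p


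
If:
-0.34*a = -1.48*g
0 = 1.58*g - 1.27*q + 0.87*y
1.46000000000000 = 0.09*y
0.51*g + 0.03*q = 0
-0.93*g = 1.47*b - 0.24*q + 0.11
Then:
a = -2.65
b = 2.00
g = -0.61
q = 10.36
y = 16.22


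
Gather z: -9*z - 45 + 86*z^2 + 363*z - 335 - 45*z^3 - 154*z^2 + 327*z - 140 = -45*z^3 - 68*z^2 + 681*z - 520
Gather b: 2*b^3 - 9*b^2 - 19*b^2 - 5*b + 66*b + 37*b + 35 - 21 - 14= 2*b^3 - 28*b^2 + 98*b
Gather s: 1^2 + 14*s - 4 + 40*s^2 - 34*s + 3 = 40*s^2 - 20*s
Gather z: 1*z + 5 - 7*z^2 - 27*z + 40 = -7*z^2 - 26*z + 45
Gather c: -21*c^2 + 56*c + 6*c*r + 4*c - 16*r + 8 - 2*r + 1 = -21*c^2 + c*(6*r + 60) - 18*r + 9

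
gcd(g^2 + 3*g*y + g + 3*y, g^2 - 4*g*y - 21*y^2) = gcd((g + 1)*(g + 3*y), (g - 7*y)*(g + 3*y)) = g + 3*y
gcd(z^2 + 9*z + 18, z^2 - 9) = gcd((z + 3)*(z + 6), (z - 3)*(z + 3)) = z + 3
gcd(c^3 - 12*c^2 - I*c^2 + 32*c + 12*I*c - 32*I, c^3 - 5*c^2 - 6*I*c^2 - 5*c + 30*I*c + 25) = c - I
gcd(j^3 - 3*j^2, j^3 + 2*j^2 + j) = j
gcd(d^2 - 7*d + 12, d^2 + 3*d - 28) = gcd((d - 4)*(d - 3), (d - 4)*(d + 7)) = d - 4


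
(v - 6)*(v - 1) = v^2 - 7*v + 6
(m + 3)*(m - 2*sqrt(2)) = m^2 - 2*sqrt(2)*m + 3*m - 6*sqrt(2)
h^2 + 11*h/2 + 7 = (h + 2)*(h + 7/2)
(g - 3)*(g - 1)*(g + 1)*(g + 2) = g^4 - g^3 - 7*g^2 + g + 6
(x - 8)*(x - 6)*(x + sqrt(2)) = x^3 - 14*x^2 + sqrt(2)*x^2 - 14*sqrt(2)*x + 48*x + 48*sqrt(2)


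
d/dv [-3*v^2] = -6*v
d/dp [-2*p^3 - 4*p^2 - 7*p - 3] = -6*p^2 - 8*p - 7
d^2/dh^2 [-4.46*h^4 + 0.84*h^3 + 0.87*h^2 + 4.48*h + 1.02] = -53.52*h^2 + 5.04*h + 1.74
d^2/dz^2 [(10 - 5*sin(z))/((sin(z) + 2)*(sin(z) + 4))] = 5*(sin(z)^5 - 14*sin(z)^4 - 86*sin(z)^3 - 44*sin(z)^2 + 280*sin(z) + 208)/((sin(z) + 2)^3*(sin(z) + 4)^3)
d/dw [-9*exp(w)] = -9*exp(w)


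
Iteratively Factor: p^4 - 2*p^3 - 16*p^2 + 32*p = (p + 4)*(p^3 - 6*p^2 + 8*p) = p*(p + 4)*(p^2 - 6*p + 8) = p*(p - 2)*(p + 4)*(p - 4)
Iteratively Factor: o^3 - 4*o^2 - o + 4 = (o - 4)*(o^2 - 1) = (o - 4)*(o + 1)*(o - 1)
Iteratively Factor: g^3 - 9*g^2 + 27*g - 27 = (g - 3)*(g^2 - 6*g + 9) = (g - 3)^2*(g - 3)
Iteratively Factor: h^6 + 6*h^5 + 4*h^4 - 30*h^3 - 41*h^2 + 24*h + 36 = (h + 2)*(h^5 + 4*h^4 - 4*h^3 - 22*h^2 + 3*h + 18) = (h - 1)*(h + 2)*(h^4 + 5*h^3 + h^2 - 21*h - 18) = (h - 2)*(h - 1)*(h + 2)*(h^3 + 7*h^2 + 15*h + 9) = (h - 2)*(h - 1)*(h + 2)*(h + 3)*(h^2 + 4*h + 3) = (h - 2)*(h - 1)*(h + 2)*(h + 3)^2*(h + 1)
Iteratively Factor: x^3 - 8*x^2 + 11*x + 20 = (x - 5)*(x^2 - 3*x - 4) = (x - 5)*(x + 1)*(x - 4)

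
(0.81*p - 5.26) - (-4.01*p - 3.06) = 4.82*p - 2.2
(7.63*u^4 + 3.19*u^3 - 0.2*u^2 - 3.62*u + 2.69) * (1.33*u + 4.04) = 10.1479*u^5 + 35.0679*u^4 + 12.6216*u^3 - 5.6226*u^2 - 11.0471*u + 10.8676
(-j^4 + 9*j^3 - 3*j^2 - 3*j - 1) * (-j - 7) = j^5 - 2*j^4 - 60*j^3 + 24*j^2 + 22*j + 7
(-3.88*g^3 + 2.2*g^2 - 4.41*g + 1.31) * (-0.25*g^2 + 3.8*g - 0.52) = 0.97*g^5 - 15.294*g^4 + 11.4801*g^3 - 18.2295*g^2 + 7.2712*g - 0.6812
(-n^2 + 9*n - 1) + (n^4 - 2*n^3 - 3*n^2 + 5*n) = n^4 - 2*n^3 - 4*n^2 + 14*n - 1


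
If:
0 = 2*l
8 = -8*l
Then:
No Solution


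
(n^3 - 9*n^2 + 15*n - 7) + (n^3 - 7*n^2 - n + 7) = 2*n^3 - 16*n^2 + 14*n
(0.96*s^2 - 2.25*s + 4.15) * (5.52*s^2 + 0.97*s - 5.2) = 5.2992*s^4 - 11.4888*s^3 + 15.7335*s^2 + 15.7255*s - 21.58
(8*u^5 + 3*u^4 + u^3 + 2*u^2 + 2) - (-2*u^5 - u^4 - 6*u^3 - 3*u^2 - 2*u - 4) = 10*u^5 + 4*u^4 + 7*u^3 + 5*u^2 + 2*u + 6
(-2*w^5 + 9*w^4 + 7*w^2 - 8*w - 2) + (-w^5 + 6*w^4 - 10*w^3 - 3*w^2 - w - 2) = -3*w^5 + 15*w^4 - 10*w^3 + 4*w^2 - 9*w - 4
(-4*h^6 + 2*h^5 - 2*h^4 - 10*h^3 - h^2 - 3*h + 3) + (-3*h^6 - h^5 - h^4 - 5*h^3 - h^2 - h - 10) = -7*h^6 + h^5 - 3*h^4 - 15*h^3 - 2*h^2 - 4*h - 7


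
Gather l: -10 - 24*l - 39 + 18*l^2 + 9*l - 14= 18*l^2 - 15*l - 63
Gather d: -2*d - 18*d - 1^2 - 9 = -20*d - 10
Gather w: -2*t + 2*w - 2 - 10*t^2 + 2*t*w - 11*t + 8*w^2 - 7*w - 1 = -10*t^2 - 13*t + 8*w^2 + w*(2*t - 5) - 3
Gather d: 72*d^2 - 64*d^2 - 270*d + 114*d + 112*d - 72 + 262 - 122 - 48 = 8*d^2 - 44*d + 20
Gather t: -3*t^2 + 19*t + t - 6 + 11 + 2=-3*t^2 + 20*t + 7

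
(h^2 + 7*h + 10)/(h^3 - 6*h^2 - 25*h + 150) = (h + 2)/(h^2 - 11*h + 30)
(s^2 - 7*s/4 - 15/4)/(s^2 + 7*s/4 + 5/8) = 2*(s - 3)/(2*s + 1)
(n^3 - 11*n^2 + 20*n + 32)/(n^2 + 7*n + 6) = (n^2 - 12*n + 32)/(n + 6)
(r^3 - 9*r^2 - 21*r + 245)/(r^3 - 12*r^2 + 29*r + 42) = (r^2 - 2*r - 35)/(r^2 - 5*r - 6)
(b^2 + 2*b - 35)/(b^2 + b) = (b^2 + 2*b - 35)/(b*(b + 1))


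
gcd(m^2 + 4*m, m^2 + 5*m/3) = m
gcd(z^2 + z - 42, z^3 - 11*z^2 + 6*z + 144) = z - 6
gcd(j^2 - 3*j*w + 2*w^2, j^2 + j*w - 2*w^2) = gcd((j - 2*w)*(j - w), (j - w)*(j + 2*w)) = -j + w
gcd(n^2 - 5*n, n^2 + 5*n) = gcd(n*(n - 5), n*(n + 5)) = n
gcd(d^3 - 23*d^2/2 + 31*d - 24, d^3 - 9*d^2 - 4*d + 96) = d - 8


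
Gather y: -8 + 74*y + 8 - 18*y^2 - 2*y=-18*y^2 + 72*y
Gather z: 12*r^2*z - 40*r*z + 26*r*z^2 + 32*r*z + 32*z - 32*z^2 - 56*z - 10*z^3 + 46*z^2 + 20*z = -10*z^3 + z^2*(26*r + 14) + z*(12*r^2 - 8*r - 4)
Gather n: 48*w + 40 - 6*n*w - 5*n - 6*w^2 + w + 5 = n*(-6*w - 5) - 6*w^2 + 49*w + 45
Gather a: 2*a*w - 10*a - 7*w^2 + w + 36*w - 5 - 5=a*(2*w - 10) - 7*w^2 + 37*w - 10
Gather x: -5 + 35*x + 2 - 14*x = 21*x - 3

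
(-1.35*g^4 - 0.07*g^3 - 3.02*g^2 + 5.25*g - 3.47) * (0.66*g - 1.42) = -0.891*g^5 + 1.8708*g^4 - 1.8938*g^3 + 7.7534*g^2 - 9.7452*g + 4.9274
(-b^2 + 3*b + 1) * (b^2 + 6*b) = -b^4 - 3*b^3 + 19*b^2 + 6*b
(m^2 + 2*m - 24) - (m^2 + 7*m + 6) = -5*m - 30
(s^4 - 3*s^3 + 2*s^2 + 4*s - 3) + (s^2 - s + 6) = s^4 - 3*s^3 + 3*s^2 + 3*s + 3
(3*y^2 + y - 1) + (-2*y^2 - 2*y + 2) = y^2 - y + 1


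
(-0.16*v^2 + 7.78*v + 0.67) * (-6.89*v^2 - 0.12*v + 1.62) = 1.1024*v^4 - 53.585*v^3 - 5.8091*v^2 + 12.5232*v + 1.0854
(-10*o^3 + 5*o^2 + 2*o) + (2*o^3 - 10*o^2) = -8*o^3 - 5*o^2 + 2*o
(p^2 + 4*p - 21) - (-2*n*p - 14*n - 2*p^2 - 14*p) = 2*n*p + 14*n + 3*p^2 + 18*p - 21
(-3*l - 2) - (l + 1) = -4*l - 3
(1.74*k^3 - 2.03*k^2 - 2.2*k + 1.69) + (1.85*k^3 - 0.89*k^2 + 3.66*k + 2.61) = 3.59*k^3 - 2.92*k^2 + 1.46*k + 4.3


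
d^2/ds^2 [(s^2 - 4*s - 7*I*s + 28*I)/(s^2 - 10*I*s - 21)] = 2*(-4 + 3*I)/(s^3 - 9*I*s^2 - 27*s + 27*I)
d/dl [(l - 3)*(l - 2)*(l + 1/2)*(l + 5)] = 4*l^3 + 3*l^2/2 - 38*l + 41/2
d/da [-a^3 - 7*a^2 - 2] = a*(-3*a - 14)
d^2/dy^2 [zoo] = 0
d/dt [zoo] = 0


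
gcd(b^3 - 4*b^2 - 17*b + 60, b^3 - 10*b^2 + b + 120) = b - 5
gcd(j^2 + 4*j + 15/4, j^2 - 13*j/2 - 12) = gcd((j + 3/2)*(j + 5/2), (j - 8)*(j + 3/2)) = j + 3/2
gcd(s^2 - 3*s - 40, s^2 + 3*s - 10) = s + 5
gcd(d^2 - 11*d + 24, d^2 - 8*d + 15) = d - 3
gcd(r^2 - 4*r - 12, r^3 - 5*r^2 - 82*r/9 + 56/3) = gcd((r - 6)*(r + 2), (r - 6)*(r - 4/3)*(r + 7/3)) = r - 6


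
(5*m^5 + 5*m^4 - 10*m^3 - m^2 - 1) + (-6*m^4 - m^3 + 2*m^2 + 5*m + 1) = 5*m^5 - m^4 - 11*m^3 + m^2 + 5*m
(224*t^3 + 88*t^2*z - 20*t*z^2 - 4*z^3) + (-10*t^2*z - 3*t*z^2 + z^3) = 224*t^3 + 78*t^2*z - 23*t*z^2 - 3*z^3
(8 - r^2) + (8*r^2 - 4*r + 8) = 7*r^2 - 4*r + 16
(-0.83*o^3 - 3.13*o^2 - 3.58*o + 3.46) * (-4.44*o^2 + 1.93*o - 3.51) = 3.6852*o^5 + 12.2953*o^4 + 12.7676*o^3 - 11.2855*o^2 + 19.2436*o - 12.1446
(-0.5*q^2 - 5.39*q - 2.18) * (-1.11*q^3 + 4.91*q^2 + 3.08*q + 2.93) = 0.555*q^5 + 3.5279*q^4 - 25.5851*q^3 - 28.77*q^2 - 22.5071*q - 6.3874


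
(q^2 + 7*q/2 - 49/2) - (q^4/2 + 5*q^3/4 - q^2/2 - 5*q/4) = -q^4/2 - 5*q^3/4 + 3*q^2/2 + 19*q/4 - 49/2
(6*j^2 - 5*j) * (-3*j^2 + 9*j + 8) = -18*j^4 + 69*j^3 + 3*j^2 - 40*j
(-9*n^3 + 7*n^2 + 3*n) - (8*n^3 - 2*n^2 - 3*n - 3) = -17*n^3 + 9*n^2 + 6*n + 3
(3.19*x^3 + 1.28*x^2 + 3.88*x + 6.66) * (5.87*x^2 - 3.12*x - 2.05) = 18.7253*x^5 - 2.4392*x^4 + 12.2425*x^3 + 24.3646*x^2 - 28.7332*x - 13.653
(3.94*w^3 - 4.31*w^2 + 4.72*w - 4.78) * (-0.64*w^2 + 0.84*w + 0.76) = -2.5216*w^5 + 6.068*w^4 - 3.6468*w^3 + 3.7484*w^2 - 0.428*w - 3.6328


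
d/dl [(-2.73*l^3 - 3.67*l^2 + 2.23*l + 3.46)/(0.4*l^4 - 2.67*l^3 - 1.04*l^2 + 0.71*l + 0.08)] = (1.092*l^6 + 2.936*l^5 - 9.6357*l^4 + 2.4956*l^3 + 26.7729*l^2 + 6.6096*l - 2.2782)/(0.16*l^8 - 2.136*l^7 + 6.2969*l^6 + 6.1216*l^5 - 2.6458*l^4 - 1.904*l^3 + 0.3377*l^2 + 0.1136*l + 0.0064)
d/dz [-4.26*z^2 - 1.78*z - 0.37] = -8.52*z - 1.78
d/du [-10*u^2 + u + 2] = 1 - 20*u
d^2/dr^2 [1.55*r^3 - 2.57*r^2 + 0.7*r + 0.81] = 9.3*r - 5.14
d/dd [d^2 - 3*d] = 2*d - 3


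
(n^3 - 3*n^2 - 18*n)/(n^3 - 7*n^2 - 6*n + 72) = n/(n - 4)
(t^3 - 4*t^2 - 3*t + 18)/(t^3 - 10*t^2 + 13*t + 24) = (t^2 - t - 6)/(t^2 - 7*t - 8)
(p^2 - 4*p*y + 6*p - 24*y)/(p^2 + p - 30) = (p - 4*y)/(p - 5)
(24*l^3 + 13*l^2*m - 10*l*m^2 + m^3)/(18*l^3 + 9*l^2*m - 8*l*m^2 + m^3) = (8*l - m)/(6*l - m)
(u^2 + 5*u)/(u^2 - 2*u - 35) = u/(u - 7)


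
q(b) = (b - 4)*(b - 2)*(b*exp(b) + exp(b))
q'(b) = (b - 4)*(b - 2)*(b*exp(b) + 2*exp(b)) + (b - 4)*(b*exp(b) + exp(b)) + (b - 2)*(b*exp(b) + exp(b)) = (b^3 - 2*b^2 - 8*b + 10)*exp(b)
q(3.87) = -56.76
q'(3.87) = 337.84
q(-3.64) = -2.99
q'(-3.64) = -0.93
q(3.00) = -80.34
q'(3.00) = -100.43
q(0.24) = 10.43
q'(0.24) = 10.14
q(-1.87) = -3.05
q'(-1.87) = 1.76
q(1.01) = 16.34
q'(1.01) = 2.50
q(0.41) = 12.13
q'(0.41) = 9.72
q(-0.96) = 0.22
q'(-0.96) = 5.73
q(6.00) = 22592.01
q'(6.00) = 42763.45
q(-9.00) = -0.14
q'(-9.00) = -0.10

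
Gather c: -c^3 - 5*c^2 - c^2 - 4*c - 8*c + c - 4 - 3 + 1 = -c^3 - 6*c^2 - 11*c - 6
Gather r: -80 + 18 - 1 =-63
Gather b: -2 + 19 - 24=-7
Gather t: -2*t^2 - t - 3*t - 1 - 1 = -2*t^2 - 4*t - 2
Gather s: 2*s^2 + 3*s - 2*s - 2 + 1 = 2*s^2 + s - 1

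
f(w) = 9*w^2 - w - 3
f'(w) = 18*w - 1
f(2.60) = 55.24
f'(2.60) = 45.80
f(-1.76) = 26.64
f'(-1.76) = -32.68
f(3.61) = 110.68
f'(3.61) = 63.98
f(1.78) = 23.74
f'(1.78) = 31.04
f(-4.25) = 163.81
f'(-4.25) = -77.50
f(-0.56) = 0.38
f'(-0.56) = -11.08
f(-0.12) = -2.75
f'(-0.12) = -3.16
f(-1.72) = 25.35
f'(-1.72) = -31.96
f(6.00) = 315.00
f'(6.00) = 107.00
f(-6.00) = 327.00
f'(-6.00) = -109.00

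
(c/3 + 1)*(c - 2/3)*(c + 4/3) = c^3/3 + 11*c^2/9 + 10*c/27 - 8/9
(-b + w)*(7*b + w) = -7*b^2 + 6*b*w + w^2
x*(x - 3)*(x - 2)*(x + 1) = x^4 - 4*x^3 + x^2 + 6*x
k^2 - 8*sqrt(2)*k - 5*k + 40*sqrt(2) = (k - 5)*(k - 8*sqrt(2))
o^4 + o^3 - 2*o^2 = o^2*(o - 1)*(o + 2)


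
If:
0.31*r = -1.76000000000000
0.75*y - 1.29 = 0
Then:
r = -5.68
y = 1.72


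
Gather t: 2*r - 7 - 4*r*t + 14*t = 2*r + t*(14 - 4*r) - 7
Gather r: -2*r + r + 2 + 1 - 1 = 2 - r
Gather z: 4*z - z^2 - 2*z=-z^2 + 2*z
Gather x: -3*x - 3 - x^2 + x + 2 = -x^2 - 2*x - 1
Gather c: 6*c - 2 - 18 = 6*c - 20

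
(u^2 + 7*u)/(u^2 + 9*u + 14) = u/(u + 2)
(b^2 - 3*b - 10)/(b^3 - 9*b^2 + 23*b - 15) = (b + 2)/(b^2 - 4*b + 3)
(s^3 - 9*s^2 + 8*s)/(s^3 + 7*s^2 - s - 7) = s*(s - 8)/(s^2 + 8*s + 7)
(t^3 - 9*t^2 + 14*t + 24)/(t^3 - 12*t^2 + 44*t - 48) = (t + 1)/(t - 2)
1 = 1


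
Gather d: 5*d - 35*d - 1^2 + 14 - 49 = -30*d - 36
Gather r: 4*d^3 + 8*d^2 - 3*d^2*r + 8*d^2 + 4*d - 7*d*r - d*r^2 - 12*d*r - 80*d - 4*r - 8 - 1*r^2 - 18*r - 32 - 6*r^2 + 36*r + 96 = 4*d^3 + 16*d^2 - 76*d + r^2*(-d - 7) + r*(-3*d^2 - 19*d + 14) + 56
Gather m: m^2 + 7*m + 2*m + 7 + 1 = m^2 + 9*m + 8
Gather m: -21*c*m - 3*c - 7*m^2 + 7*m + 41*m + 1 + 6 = -3*c - 7*m^2 + m*(48 - 21*c) + 7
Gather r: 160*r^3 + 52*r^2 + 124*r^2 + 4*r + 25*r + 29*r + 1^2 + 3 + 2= 160*r^3 + 176*r^2 + 58*r + 6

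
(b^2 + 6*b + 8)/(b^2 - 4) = (b + 4)/(b - 2)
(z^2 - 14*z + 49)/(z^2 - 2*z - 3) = (-z^2 + 14*z - 49)/(-z^2 + 2*z + 3)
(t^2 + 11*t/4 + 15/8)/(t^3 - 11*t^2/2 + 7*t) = (8*t^2 + 22*t + 15)/(4*t*(2*t^2 - 11*t + 14))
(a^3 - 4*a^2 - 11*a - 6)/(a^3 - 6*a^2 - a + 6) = (a + 1)/(a - 1)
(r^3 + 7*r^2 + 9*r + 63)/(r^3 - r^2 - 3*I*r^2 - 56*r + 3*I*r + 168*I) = (r + 3*I)/(r - 8)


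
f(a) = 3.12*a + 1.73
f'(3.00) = 3.12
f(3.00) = 11.09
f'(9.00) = 3.12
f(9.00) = 29.81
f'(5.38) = 3.12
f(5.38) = 18.52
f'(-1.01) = 3.12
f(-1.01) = -1.42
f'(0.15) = 3.12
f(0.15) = 2.20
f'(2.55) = 3.12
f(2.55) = 9.69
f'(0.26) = 3.12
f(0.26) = 2.54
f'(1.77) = 3.12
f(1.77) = 7.25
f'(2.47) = 3.12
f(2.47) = 9.44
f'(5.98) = 3.12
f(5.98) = 20.39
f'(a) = 3.12000000000000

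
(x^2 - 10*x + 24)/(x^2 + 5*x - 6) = (x^2 - 10*x + 24)/(x^2 + 5*x - 6)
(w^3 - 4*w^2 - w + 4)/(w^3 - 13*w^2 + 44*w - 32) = (w + 1)/(w - 8)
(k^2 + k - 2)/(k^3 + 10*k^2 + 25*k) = (k^2 + k - 2)/(k*(k^2 + 10*k + 25))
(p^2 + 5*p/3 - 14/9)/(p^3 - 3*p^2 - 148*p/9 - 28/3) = (3*p - 2)/(3*p^2 - 16*p - 12)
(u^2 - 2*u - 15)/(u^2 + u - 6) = (u - 5)/(u - 2)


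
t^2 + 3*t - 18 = (t - 3)*(t + 6)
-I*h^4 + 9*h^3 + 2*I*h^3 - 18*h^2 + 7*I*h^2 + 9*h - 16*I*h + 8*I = (h - 1)*(h + I)*(h + 8*I)*(-I*h + I)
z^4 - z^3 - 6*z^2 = z^2*(z - 3)*(z + 2)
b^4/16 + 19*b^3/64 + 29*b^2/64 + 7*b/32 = b*(b/4 + 1/4)*(b/4 + 1/2)*(b + 7/4)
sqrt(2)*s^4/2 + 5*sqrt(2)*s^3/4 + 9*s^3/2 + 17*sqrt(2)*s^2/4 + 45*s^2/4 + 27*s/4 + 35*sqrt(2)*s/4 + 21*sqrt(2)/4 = (s + 1)*(s + 3/2)*(s + 7*sqrt(2)/2)*(sqrt(2)*s/2 + 1)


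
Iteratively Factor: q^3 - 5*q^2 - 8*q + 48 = (q - 4)*(q^2 - q - 12) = (q - 4)^2*(q + 3)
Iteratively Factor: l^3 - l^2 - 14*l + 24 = (l + 4)*(l^2 - 5*l + 6) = (l - 3)*(l + 4)*(l - 2)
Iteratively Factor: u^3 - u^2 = (u - 1)*(u^2) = u*(u - 1)*(u)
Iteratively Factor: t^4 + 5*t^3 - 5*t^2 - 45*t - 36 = (t - 3)*(t^3 + 8*t^2 + 19*t + 12) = (t - 3)*(t + 1)*(t^2 + 7*t + 12) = (t - 3)*(t + 1)*(t + 4)*(t + 3)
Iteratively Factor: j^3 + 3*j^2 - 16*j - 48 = (j + 3)*(j^2 - 16) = (j + 3)*(j + 4)*(j - 4)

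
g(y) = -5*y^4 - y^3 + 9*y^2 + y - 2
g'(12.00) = -34775.00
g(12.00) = -104102.00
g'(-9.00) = 14176.00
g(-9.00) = -31358.00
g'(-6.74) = 5867.04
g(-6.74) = -9612.04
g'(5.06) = -2575.82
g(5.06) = -3173.78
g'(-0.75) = -5.75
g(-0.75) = 1.15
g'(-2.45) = 233.02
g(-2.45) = -115.87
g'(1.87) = -106.61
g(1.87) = -36.34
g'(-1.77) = 70.65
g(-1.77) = -19.10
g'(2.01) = -137.35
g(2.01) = -53.36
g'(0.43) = 6.60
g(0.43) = -0.16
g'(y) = -20*y^3 - 3*y^2 + 18*y + 1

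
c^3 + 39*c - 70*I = (c - 5*I)*(c - 2*I)*(c + 7*I)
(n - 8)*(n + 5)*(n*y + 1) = n^3*y - 3*n^2*y + n^2 - 40*n*y - 3*n - 40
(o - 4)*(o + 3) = o^2 - o - 12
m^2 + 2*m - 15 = (m - 3)*(m + 5)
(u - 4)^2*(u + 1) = u^3 - 7*u^2 + 8*u + 16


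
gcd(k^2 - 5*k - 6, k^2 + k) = k + 1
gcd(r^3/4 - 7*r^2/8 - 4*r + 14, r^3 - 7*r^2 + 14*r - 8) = r - 4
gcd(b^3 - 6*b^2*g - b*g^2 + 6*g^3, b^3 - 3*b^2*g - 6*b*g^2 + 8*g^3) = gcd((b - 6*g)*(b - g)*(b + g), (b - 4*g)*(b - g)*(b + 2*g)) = b - g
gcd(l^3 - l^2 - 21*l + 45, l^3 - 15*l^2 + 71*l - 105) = l - 3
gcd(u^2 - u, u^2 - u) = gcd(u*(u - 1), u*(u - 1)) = u^2 - u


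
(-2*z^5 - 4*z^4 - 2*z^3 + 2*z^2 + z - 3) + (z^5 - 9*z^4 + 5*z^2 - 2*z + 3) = -z^5 - 13*z^4 - 2*z^3 + 7*z^2 - z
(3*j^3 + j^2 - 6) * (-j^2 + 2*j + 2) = -3*j^5 + 5*j^4 + 8*j^3 + 8*j^2 - 12*j - 12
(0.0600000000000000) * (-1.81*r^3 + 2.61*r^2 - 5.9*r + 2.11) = -0.1086*r^3 + 0.1566*r^2 - 0.354*r + 0.1266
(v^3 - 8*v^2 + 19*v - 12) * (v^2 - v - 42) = v^5 - 9*v^4 - 15*v^3 + 305*v^2 - 786*v + 504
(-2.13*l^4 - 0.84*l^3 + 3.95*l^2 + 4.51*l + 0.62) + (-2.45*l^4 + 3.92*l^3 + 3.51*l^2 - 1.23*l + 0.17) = -4.58*l^4 + 3.08*l^3 + 7.46*l^2 + 3.28*l + 0.79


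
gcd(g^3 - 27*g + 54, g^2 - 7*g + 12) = g - 3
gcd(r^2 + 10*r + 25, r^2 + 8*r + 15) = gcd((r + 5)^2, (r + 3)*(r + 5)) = r + 5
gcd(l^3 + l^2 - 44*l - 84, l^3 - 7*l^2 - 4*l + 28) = l^2 - 5*l - 14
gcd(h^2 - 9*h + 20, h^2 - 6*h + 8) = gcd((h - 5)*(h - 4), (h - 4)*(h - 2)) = h - 4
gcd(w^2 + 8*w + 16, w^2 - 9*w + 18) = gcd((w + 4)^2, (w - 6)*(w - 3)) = 1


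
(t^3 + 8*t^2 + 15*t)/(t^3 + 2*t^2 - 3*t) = (t + 5)/(t - 1)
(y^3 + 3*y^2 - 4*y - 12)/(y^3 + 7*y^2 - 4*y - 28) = (y + 3)/(y + 7)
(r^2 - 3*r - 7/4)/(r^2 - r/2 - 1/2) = (r - 7/2)/(r - 1)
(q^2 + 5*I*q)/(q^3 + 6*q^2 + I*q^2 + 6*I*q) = (q + 5*I)/(q^2 + q*(6 + I) + 6*I)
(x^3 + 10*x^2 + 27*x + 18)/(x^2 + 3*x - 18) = (x^2 + 4*x + 3)/(x - 3)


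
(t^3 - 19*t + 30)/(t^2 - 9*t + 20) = (t^3 - 19*t + 30)/(t^2 - 9*t + 20)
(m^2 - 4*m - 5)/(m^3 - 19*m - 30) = (m + 1)/(m^2 + 5*m + 6)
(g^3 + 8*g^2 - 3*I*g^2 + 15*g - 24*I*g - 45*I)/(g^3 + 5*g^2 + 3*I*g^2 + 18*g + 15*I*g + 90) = (g + 3)/(g + 6*I)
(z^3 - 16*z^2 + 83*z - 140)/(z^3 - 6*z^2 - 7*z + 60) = (z - 7)/(z + 3)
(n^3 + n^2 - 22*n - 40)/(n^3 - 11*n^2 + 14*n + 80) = (n + 4)/(n - 8)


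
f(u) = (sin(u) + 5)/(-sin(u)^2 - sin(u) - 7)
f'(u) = (2*sin(u)*cos(u) + cos(u))*(sin(u) + 5)/(-sin(u)^2 - sin(u) - 7)^2 + cos(u)/(-sin(u)^2 - sin(u) - 7) = (sin(u)^2 + 10*sin(u) - 2)*cos(u)/(sin(u)^2 + sin(u) + 7)^2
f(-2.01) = -0.59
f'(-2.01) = 0.09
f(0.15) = -0.72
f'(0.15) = -0.01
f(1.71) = -0.67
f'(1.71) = -0.02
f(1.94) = -0.67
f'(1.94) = -0.04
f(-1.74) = -0.57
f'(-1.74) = 0.04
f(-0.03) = -0.71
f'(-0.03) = -0.05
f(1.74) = -0.67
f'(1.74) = -0.02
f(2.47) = -0.70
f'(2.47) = -0.06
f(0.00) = -0.71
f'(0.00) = -0.04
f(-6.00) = -0.72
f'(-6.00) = 0.02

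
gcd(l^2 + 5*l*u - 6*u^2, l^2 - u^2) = -l + u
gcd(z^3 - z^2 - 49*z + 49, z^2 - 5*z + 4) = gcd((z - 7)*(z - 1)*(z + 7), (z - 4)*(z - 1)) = z - 1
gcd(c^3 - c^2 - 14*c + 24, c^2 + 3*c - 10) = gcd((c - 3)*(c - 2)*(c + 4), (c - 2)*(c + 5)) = c - 2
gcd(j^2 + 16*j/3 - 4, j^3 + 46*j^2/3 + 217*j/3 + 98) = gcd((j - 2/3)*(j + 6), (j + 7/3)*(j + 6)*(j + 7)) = j + 6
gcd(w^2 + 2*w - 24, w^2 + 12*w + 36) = w + 6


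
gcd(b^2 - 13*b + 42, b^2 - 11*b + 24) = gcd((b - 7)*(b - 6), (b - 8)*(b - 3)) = 1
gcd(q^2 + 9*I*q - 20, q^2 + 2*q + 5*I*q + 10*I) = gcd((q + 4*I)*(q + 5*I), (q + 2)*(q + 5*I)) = q + 5*I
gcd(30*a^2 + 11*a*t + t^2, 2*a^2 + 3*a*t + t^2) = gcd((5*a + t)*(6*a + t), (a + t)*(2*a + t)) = 1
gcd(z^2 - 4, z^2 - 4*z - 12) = z + 2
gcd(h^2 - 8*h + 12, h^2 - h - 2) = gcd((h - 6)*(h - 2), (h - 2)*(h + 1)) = h - 2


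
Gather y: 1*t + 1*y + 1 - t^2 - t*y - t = -t^2 + y*(1 - t) + 1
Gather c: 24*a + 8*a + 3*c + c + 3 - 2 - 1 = 32*a + 4*c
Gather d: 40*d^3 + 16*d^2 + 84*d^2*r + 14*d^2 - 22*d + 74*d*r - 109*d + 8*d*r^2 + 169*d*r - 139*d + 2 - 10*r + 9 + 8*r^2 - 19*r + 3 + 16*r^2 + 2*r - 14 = 40*d^3 + d^2*(84*r + 30) + d*(8*r^2 + 243*r - 270) + 24*r^2 - 27*r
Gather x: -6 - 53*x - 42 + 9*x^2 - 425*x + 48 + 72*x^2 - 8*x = 81*x^2 - 486*x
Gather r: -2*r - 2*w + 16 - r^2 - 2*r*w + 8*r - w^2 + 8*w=-r^2 + r*(6 - 2*w) - w^2 + 6*w + 16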